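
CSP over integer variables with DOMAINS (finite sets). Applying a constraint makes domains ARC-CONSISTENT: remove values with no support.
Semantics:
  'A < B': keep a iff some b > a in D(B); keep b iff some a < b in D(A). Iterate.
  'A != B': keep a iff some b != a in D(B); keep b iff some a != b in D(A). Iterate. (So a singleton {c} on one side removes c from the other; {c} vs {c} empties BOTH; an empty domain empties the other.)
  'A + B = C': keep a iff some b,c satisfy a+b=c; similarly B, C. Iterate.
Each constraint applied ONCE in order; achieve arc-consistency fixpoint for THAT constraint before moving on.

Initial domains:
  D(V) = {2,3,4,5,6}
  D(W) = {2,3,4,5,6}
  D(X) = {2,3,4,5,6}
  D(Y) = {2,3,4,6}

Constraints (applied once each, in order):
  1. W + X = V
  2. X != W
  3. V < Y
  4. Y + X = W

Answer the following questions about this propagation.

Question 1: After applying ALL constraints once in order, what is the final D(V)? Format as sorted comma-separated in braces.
Constraint 1 (W + X = V) on D(W)={2,3,4,5,6} D(X)={2,3,4,5,6} D(V)={2,3,4,5,6}: W {2,3,4,5,6}->{2,3,4}; X {2,3,4,5,6}->{2,3,4}; V {2,3,4,5,6}->{4,5,6}
Constraint 2 (X != W) on D(X)={2,3,4} D(W)={2,3,4}: no change
Constraint 3 (V < Y) on D(V)={4,5,6} D(Y)={2,3,4,6}: V {4,5,6}->{4,5}; Y {2,3,4,6}->{6}
Constraint 4 (Y + X = W) on D(Y)={6} D(X)={2,3,4} D(W)={2,3,4}: Y {6}->{}; X {2,3,4}->{}; W {2,3,4}->{}
So after all 4 constraints: D(V) = {4,5}

Answer: {4,5}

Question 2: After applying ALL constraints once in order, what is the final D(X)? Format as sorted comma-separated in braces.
Answer: {}

Derivation:
Constraint 1 (W + X = V) on D(W)={2,3,4,5,6} D(X)={2,3,4,5,6} D(V)={2,3,4,5,6}: W {2,3,4,5,6}->{2,3,4}; X {2,3,4,5,6}->{2,3,4}; V {2,3,4,5,6}->{4,5,6}
Constraint 2 (X != W) on D(X)={2,3,4} D(W)={2,3,4}: no change
Constraint 3 (V < Y) on D(V)={4,5,6} D(Y)={2,3,4,6}: V {4,5,6}->{4,5}; Y {2,3,4,6}->{6}
Constraint 4 (Y + X = W) on D(Y)={6} D(X)={2,3,4} D(W)={2,3,4}: Y {6}->{}; X {2,3,4}->{}; W {2,3,4}->{}
So after all 4 constraints: D(X) = {}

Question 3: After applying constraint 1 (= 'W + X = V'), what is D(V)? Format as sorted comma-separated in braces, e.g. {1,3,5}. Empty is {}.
Answer: {4,5,6}

Derivation:
Constraint 1 (W + X = V) on D(W)={2,3,4,5,6} D(X)={2,3,4,5,6} D(V)={2,3,4,5,6}: W {2,3,4,5,6}->{2,3,4}; X {2,3,4,5,6}->{2,3,4}; V {2,3,4,5,6}->{4,5,6}
So after constraint 1: D(V) = {4,5,6}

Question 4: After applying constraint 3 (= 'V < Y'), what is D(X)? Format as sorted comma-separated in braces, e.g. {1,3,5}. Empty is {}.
Constraint 1 (W + X = V) on D(W)={2,3,4,5,6} D(X)={2,3,4,5,6} D(V)={2,3,4,5,6}: W {2,3,4,5,6}->{2,3,4}; X {2,3,4,5,6}->{2,3,4}; V {2,3,4,5,6}->{4,5,6}
Constraint 2 (X != W) on D(X)={2,3,4} D(W)={2,3,4}: no change
Constraint 3 (V < Y) on D(V)={4,5,6} D(Y)={2,3,4,6}: V {4,5,6}->{4,5}; Y {2,3,4,6}->{6}
So after constraint 3: D(X) = {2,3,4}

Answer: {2,3,4}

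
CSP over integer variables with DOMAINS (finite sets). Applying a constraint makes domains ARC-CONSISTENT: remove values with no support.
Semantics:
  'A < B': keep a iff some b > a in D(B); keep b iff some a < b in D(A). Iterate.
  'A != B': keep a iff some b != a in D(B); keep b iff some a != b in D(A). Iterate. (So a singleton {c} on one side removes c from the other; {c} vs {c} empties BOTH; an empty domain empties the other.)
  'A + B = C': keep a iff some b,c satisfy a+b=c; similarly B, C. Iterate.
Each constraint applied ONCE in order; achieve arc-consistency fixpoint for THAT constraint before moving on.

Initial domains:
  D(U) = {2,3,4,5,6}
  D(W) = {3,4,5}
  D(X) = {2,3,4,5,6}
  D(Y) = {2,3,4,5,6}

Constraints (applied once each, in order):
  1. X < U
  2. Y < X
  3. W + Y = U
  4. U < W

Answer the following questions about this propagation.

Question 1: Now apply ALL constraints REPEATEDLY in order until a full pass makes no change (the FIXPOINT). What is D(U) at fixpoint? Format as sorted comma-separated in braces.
Answer: {}

Derivation:
pass 0 (initial): D(U)={2,3,4,5,6}
pass 1: U {2,3,4,5,6}->{}; W {3,4,5}->{}; X {2,3,4,5,6}->{3,4,5}; Y {2,3,4,5,6}->{2,3}
pass 2: X {3,4,5}->{}; Y {2,3}->{}
pass 3: no change
Fixpoint after 3 passes: D(U) = {}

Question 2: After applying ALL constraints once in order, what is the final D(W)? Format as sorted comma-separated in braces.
Answer: {}

Derivation:
Constraint 1 (X < U) on D(X)={2,3,4,5,6} D(U)={2,3,4,5,6}: X {2,3,4,5,6}->{2,3,4,5}; U {2,3,4,5,6}->{3,4,5,6}
Constraint 2 (Y < X) on D(Y)={2,3,4,5,6} D(X)={2,3,4,5}: Y {2,3,4,5,6}->{2,3,4}; X {2,3,4,5}->{3,4,5}
Constraint 3 (W + Y = U) on D(W)={3,4,5} D(Y)={2,3,4} D(U)={3,4,5,6}: W {3,4,5}->{3,4}; Y {2,3,4}->{2,3}; U {3,4,5,6}->{5,6}
Constraint 4 (U < W) on D(U)={5,6} D(W)={3,4}: U {5,6}->{}; W {3,4}->{}
So after all 4 constraints: D(W) = {}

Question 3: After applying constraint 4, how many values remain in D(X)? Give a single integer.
Constraint 1 (X < U) on D(X)={2,3,4,5,6} D(U)={2,3,4,5,6}: X {2,3,4,5,6}->{2,3,4,5}; U {2,3,4,5,6}->{3,4,5,6}
Constraint 2 (Y < X) on D(Y)={2,3,4,5,6} D(X)={2,3,4,5}: Y {2,3,4,5,6}->{2,3,4}; X {2,3,4,5}->{3,4,5}
Constraint 3 (W + Y = U) on D(W)={3,4,5} D(Y)={2,3,4} D(U)={3,4,5,6}: W {3,4,5}->{3,4}; Y {2,3,4}->{2,3}; U {3,4,5,6}->{5,6}
Constraint 4 (U < W) on D(U)={5,6} D(W)={3,4}: U {5,6}->{}; W {3,4}->{}
So after constraint 4: D(X)={3,4,5}, size = 3

Answer: 3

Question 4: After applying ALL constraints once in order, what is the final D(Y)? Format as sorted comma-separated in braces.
Answer: {2,3}

Derivation:
Constraint 1 (X < U) on D(X)={2,3,4,5,6} D(U)={2,3,4,5,6}: X {2,3,4,5,6}->{2,3,4,5}; U {2,3,4,5,6}->{3,4,5,6}
Constraint 2 (Y < X) on D(Y)={2,3,4,5,6} D(X)={2,3,4,5}: Y {2,3,4,5,6}->{2,3,4}; X {2,3,4,5}->{3,4,5}
Constraint 3 (W + Y = U) on D(W)={3,4,5} D(Y)={2,3,4} D(U)={3,4,5,6}: W {3,4,5}->{3,4}; Y {2,3,4}->{2,3}; U {3,4,5,6}->{5,6}
Constraint 4 (U < W) on D(U)={5,6} D(W)={3,4}: U {5,6}->{}; W {3,4}->{}
So after all 4 constraints: D(Y) = {2,3}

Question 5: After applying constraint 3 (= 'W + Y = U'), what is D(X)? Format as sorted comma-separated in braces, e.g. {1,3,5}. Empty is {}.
Answer: {3,4,5}

Derivation:
Constraint 1 (X < U) on D(X)={2,3,4,5,6} D(U)={2,3,4,5,6}: X {2,3,4,5,6}->{2,3,4,5}; U {2,3,4,5,6}->{3,4,5,6}
Constraint 2 (Y < X) on D(Y)={2,3,4,5,6} D(X)={2,3,4,5}: Y {2,3,4,5,6}->{2,3,4}; X {2,3,4,5}->{3,4,5}
Constraint 3 (W + Y = U) on D(W)={3,4,5} D(Y)={2,3,4} D(U)={3,4,5,6}: W {3,4,5}->{3,4}; Y {2,3,4}->{2,3}; U {3,4,5,6}->{5,6}
So after constraint 3: D(X) = {3,4,5}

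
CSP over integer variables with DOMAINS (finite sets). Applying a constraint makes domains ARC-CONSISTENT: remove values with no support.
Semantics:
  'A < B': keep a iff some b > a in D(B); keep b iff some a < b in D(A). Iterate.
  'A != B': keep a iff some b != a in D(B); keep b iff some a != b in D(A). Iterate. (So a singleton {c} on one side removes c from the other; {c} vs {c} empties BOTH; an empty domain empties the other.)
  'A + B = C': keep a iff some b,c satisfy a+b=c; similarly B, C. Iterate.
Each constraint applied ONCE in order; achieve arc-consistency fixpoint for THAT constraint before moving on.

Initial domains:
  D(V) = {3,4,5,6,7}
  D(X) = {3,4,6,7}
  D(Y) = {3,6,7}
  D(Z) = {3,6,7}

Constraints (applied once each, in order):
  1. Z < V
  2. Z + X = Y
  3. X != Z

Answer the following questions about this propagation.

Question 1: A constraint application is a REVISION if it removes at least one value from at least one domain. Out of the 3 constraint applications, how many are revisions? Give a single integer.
Constraint 1 (Z < V) on D(Z)={3,6,7} D(V)={3,4,5,6,7}: Z {3,6,7}->{3,6}; V {3,4,5,6,7}->{4,5,6,7} => REVISION
Constraint 2 (Z + X = Y) on D(Z)={3,6} D(X)={3,4,6,7} D(Y)={3,6,7}: Z {3,6}->{3}; X {3,4,6,7}->{3,4}; Y {3,6,7}->{6,7} => REVISION
Constraint 3 (X != Z) on D(X)={3,4} D(Z)={3}: X {3,4}->{4} => REVISION
Total revisions = 3

Answer: 3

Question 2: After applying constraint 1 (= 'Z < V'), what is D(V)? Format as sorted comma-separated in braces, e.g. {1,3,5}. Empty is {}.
Answer: {4,5,6,7}

Derivation:
Constraint 1 (Z < V) on D(Z)={3,6,7} D(V)={3,4,5,6,7}: Z {3,6,7}->{3,6}; V {3,4,5,6,7}->{4,5,6,7}
So after constraint 1: D(V) = {4,5,6,7}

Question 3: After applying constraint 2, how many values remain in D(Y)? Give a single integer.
Constraint 1 (Z < V) on D(Z)={3,6,7} D(V)={3,4,5,6,7}: Z {3,6,7}->{3,6}; V {3,4,5,6,7}->{4,5,6,7}
Constraint 2 (Z + X = Y) on D(Z)={3,6} D(X)={3,4,6,7} D(Y)={3,6,7}: Z {3,6}->{3}; X {3,4,6,7}->{3,4}; Y {3,6,7}->{6,7}
So after constraint 2: D(Y)={6,7}, size = 2

Answer: 2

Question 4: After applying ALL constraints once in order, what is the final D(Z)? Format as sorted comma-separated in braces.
Answer: {3}

Derivation:
Constraint 1 (Z < V) on D(Z)={3,6,7} D(V)={3,4,5,6,7}: Z {3,6,7}->{3,6}; V {3,4,5,6,7}->{4,5,6,7}
Constraint 2 (Z + X = Y) on D(Z)={3,6} D(X)={3,4,6,7} D(Y)={3,6,7}: Z {3,6}->{3}; X {3,4,6,7}->{3,4}; Y {3,6,7}->{6,7}
Constraint 3 (X != Z) on D(X)={3,4} D(Z)={3}: X {3,4}->{4}
So after all 3 constraints: D(Z) = {3}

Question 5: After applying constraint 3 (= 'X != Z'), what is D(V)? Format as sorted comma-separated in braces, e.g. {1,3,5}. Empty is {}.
Answer: {4,5,6,7}

Derivation:
Constraint 1 (Z < V) on D(Z)={3,6,7} D(V)={3,4,5,6,7}: Z {3,6,7}->{3,6}; V {3,4,5,6,7}->{4,5,6,7}
Constraint 2 (Z + X = Y) on D(Z)={3,6} D(X)={3,4,6,7} D(Y)={3,6,7}: Z {3,6}->{3}; X {3,4,6,7}->{3,4}; Y {3,6,7}->{6,7}
Constraint 3 (X != Z) on D(X)={3,4} D(Z)={3}: X {3,4}->{4}
So after constraint 3: D(V) = {4,5,6,7}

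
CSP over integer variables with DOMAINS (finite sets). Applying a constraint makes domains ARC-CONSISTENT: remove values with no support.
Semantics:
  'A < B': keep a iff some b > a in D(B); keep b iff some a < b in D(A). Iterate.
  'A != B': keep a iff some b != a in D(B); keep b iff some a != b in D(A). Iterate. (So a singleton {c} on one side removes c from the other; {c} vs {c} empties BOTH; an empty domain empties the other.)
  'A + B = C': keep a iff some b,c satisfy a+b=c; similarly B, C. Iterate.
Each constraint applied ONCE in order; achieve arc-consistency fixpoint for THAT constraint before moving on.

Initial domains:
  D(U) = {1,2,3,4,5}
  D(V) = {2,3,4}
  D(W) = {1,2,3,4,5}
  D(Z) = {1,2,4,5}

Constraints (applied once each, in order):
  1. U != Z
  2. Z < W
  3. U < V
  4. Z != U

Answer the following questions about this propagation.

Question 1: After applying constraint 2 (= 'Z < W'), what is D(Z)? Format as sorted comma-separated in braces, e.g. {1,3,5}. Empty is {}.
Constraint 1 (U != Z) on D(U)={1,2,3,4,5} D(Z)={1,2,4,5}: no change
Constraint 2 (Z < W) on D(Z)={1,2,4,5} D(W)={1,2,3,4,5}: Z {1,2,4,5}->{1,2,4}; W {1,2,3,4,5}->{2,3,4,5}
So after constraint 2: D(Z) = {1,2,4}

Answer: {1,2,4}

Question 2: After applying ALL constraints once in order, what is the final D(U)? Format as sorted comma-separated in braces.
Answer: {1,2,3}

Derivation:
Constraint 1 (U != Z) on D(U)={1,2,3,4,5} D(Z)={1,2,4,5}: no change
Constraint 2 (Z < W) on D(Z)={1,2,4,5} D(W)={1,2,3,4,5}: Z {1,2,4,5}->{1,2,4}; W {1,2,3,4,5}->{2,3,4,5}
Constraint 3 (U < V) on D(U)={1,2,3,4,5} D(V)={2,3,4}: U {1,2,3,4,5}->{1,2,3}
Constraint 4 (Z != U) on D(Z)={1,2,4} D(U)={1,2,3}: no change
So after all 4 constraints: D(U) = {1,2,3}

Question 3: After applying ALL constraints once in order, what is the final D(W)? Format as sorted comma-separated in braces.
Constraint 1 (U != Z) on D(U)={1,2,3,4,5} D(Z)={1,2,4,5}: no change
Constraint 2 (Z < W) on D(Z)={1,2,4,5} D(W)={1,2,3,4,5}: Z {1,2,4,5}->{1,2,4}; W {1,2,3,4,5}->{2,3,4,5}
Constraint 3 (U < V) on D(U)={1,2,3,4,5} D(V)={2,3,4}: U {1,2,3,4,5}->{1,2,3}
Constraint 4 (Z != U) on D(Z)={1,2,4} D(U)={1,2,3}: no change
So after all 4 constraints: D(W) = {2,3,4,5}

Answer: {2,3,4,5}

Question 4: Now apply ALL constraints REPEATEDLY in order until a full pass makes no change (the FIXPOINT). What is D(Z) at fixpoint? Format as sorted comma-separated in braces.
Answer: {1,2,4}

Derivation:
pass 0 (initial): D(Z)={1,2,4,5}
pass 1: U {1,2,3,4,5}->{1,2,3}; W {1,2,3,4,5}->{2,3,4,5}; Z {1,2,4,5}->{1,2,4}
pass 2: no change
Fixpoint after 2 passes: D(Z) = {1,2,4}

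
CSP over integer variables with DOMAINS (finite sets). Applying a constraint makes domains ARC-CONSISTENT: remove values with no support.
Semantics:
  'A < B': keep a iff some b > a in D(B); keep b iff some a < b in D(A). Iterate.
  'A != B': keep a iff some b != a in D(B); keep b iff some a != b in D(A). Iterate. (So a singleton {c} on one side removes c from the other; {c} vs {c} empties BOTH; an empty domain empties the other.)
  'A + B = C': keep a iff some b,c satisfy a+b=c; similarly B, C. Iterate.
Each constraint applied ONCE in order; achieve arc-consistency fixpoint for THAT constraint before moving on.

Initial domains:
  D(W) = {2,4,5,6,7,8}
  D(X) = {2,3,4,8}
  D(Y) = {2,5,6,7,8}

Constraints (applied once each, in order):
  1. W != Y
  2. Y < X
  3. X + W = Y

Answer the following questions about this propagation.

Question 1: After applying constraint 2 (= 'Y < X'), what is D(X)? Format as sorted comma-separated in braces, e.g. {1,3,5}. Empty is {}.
Answer: {3,4,8}

Derivation:
Constraint 1 (W != Y) on D(W)={2,4,5,6,7,8} D(Y)={2,5,6,7,8}: no change
Constraint 2 (Y < X) on D(Y)={2,5,6,7,8} D(X)={2,3,4,8}: Y {2,5,6,7,8}->{2,5,6,7}; X {2,3,4,8}->{3,4,8}
So after constraint 2: D(X) = {3,4,8}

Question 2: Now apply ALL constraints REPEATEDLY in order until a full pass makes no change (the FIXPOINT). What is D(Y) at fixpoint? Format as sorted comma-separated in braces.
Answer: {}

Derivation:
pass 0 (initial): D(Y)={2,5,6,7,8}
pass 1: W {2,4,5,6,7,8}->{2,4}; X {2,3,4,8}->{3,4}; Y {2,5,6,7,8}->{5,6,7}
pass 2: W {2,4}->{}; X {3,4}->{}; Y {5,6,7}->{}
pass 3: no change
Fixpoint after 3 passes: D(Y) = {}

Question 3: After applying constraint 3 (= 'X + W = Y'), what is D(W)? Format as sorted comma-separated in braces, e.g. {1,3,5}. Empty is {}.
Answer: {2,4}

Derivation:
Constraint 1 (W != Y) on D(W)={2,4,5,6,7,8} D(Y)={2,5,6,7,8}: no change
Constraint 2 (Y < X) on D(Y)={2,5,6,7,8} D(X)={2,3,4,8}: Y {2,5,6,7,8}->{2,5,6,7}; X {2,3,4,8}->{3,4,8}
Constraint 3 (X + W = Y) on D(X)={3,4,8} D(W)={2,4,5,6,7,8} D(Y)={2,5,6,7}: X {3,4,8}->{3,4}; W {2,4,5,6,7,8}->{2,4}; Y {2,5,6,7}->{5,6,7}
So after constraint 3: D(W) = {2,4}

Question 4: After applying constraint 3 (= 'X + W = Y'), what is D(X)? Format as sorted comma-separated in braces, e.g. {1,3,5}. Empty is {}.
Constraint 1 (W != Y) on D(W)={2,4,5,6,7,8} D(Y)={2,5,6,7,8}: no change
Constraint 2 (Y < X) on D(Y)={2,5,6,7,8} D(X)={2,3,4,8}: Y {2,5,6,7,8}->{2,5,6,7}; X {2,3,4,8}->{3,4,8}
Constraint 3 (X + W = Y) on D(X)={3,4,8} D(W)={2,4,5,6,7,8} D(Y)={2,5,6,7}: X {3,4,8}->{3,4}; W {2,4,5,6,7,8}->{2,4}; Y {2,5,6,7}->{5,6,7}
So after constraint 3: D(X) = {3,4}

Answer: {3,4}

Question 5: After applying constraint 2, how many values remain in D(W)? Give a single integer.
Answer: 6

Derivation:
Constraint 1 (W != Y) on D(W)={2,4,5,6,7,8} D(Y)={2,5,6,7,8}: no change
Constraint 2 (Y < X) on D(Y)={2,5,6,7,8} D(X)={2,3,4,8}: Y {2,5,6,7,8}->{2,5,6,7}; X {2,3,4,8}->{3,4,8}
So after constraint 2: D(W)={2,4,5,6,7,8}, size = 6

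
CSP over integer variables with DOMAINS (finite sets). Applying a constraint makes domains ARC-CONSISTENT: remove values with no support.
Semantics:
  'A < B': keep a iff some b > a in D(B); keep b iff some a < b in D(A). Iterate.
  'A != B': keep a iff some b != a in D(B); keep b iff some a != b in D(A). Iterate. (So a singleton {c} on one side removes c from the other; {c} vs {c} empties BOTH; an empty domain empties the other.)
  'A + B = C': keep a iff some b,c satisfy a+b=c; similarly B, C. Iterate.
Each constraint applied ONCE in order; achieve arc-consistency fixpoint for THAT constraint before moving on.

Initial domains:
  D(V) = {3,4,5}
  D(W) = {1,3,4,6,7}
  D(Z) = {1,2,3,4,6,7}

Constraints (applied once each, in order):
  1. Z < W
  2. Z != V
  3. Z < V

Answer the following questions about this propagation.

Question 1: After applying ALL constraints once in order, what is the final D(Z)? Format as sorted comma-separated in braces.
Constraint 1 (Z < W) on D(Z)={1,2,3,4,6,7} D(W)={1,3,4,6,7}: Z {1,2,3,4,6,7}->{1,2,3,4,6}; W {1,3,4,6,7}->{3,4,6,7}
Constraint 2 (Z != V) on D(Z)={1,2,3,4,6} D(V)={3,4,5}: no change
Constraint 3 (Z < V) on D(Z)={1,2,3,4,6} D(V)={3,4,5}: Z {1,2,3,4,6}->{1,2,3,4}
So after all 3 constraints: D(Z) = {1,2,3,4}

Answer: {1,2,3,4}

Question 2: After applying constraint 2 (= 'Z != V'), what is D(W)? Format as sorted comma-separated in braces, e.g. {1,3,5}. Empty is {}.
Answer: {3,4,6,7}

Derivation:
Constraint 1 (Z < W) on D(Z)={1,2,3,4,6,7} D(W)={1,3,4,6,7}: Z {1,2,3,4,6,7}->{1,2,3,4,6}; W {1,3,4,6,7}->{3,4,6,7}
Constraint 2 (Z != V) on D(Z)={1,2,3,4,6} D(V)={3,4,5}: no change
So after constraint 2: D(W) = {3,4,6,7}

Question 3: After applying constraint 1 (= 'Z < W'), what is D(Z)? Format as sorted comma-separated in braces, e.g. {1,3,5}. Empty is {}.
Constraint 1 (Z < W) on D(Z)={1,2,3,4,6,7} D(W)={1,3,4,6,7}: Z {1,2,3,4,6,7}->{1,2,3,4,6}; W {1,3,4,6,7}->{3,4,6,7}
So after constraint 1: D(Z) = {1,2,3,4,6}

Answer: {1,2,3,4,6}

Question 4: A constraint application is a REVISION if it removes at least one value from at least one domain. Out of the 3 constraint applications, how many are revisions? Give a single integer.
Answer: 2

Derivation:
Constraint 1 (Z < W) on D(Z)={1,2,3,4,6,7} D(W)={1,3,4,6,7}: Z {1,2,3,4,6,7}->{1,2,3,4,6}; W {1,3,4,6,7}->{3,4,6,7} => REVISION
Constraint 2 (Z != V) on D(Z)={1,2,3,4,6} D(V)={3,4,5}: no change => not a revision
Constraint 3 (Z < V) on D(Z)={1,2,3,4,6} D(V)={3,4,5}: Z {1,2,3,4,6}->{1,2,3,4} => REVISION
Total revisions = 2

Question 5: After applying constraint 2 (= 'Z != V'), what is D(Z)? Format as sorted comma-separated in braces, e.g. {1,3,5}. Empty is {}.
Constraint 1 (Z < W) on D(Z)={1,2,3,4,6,7} D(W)={1,3,4,6,7}: Z {1,2,3,4,6,7}->{1,2,3,4,6}; W {1,3,4,6,7}->{3,4,6,7}
Constraint 2 (Z != V) on D(Z)={1,2,3,4,6} D(V)={3,4,5}: no change
So after constraint 2: D(Z) = {1,2,3,4,6}

Answer: {1,2,3,4,6}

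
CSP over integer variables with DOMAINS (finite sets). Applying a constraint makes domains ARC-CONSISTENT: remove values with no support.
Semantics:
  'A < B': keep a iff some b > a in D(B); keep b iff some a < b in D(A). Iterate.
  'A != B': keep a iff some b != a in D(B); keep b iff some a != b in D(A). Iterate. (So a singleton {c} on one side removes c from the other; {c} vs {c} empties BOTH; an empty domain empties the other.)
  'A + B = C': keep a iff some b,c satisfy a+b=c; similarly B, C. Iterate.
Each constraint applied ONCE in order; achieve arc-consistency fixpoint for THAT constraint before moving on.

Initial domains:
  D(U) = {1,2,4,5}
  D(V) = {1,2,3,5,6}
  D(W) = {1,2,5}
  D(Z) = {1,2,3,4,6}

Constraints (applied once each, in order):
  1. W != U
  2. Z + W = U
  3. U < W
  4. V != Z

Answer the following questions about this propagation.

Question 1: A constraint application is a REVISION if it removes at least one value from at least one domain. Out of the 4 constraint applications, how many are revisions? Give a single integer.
Answer: 2

Derivation:
Constraint 1 (W != U) on D(W)={1,2,5} D(U)={1,2,4,5}: no change => not a revision
Constraint 2 (Z + W = U) on D(Z)={1,2,3,4,6} D(W)={1,2,5} D(U)={1,2,4,5}: Z {1,2,3,4,6}->{1,2,3,4}; W {1,2,5}->{1,2}; U {1,2,4,5}->{2,4,5} => REVISION
Constraint 3 (U < W) on D(U)={2,4,5} D(W)={1,2}: U {2,4,5}->{}; W {1,2}->{} => REVISION
Constraint 4 (V != Z) on D(V)={1,2,3,5,6} D(Z)={1,2,3,4}: no change => not a revision
Total revisions = 2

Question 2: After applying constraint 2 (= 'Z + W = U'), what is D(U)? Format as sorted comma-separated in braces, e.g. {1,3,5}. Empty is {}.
Answer: {2,4,5}

Derivation:
Constraint 1 (W != U) on D(W)={1,2,5} D(U)={1,2,4,5}: no change
Constraint 2 (Z + W = U) on D(Z)={1,2,3,4,6} D(W)={1,2,5} D(U)={1,2,4,5}: Z {1,2,3,4,6}->{1,2,3,4}; W {1,2,5}->{1,2}; U {1,2,4,5}->{2,4,5}
So after constraint 2: D(U) = {2,4,5}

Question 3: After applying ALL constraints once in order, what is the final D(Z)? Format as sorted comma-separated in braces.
Constraint 1 (W != U) on D(W)={1,2,5} D(U)={1,2,4,5}: no change
Constraint 2 (Z + W = U) on D(Z)={1,2,3,4,6} D(W)={1,2,5} D(U)={1,2,4,5}: Z {1,2,3,4,6}->{1,2,3,4}; W {1,2,5}->{1,2}; U {1,2,4,5}->{2,4,5}
Constraint 3 (U < W) on D(U)={2,4,5} D(W)={1,2}: U {2,4,5}->{}; W {1,2}->{}
Constraint 4 (V != Z) on D(V)={1,2,3,5,6} D(Z)={1,2,3,4}: no change
So after all 4 constraints: D(Z) = {1,2,3,4}

Answer: {1,2,3,4}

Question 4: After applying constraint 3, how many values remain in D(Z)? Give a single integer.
Answer: 4

Derivation:
Constraint 1 (W != U) on D(W)={1,2,5} D(U)={1,2,4,5}: no change
Constraint 2 (Z + W = U) on D(Z)={1,2,3,4,6} D(W)={1,2,5} D(U)={1,2,4,5}: Z {1,2,3,4,6}->{1,2,3,4}; W {1,2,5}->{1,2}; U {1,2,4,5}->{2,4,5}
Constraint 3 (U < W) on D(U)={2,4,5} D(W)={1,2}: U {2,4,5}->{}; W {1,2}->{}
So after constraint 3: D(Z)={1,2,3,4}, size = 4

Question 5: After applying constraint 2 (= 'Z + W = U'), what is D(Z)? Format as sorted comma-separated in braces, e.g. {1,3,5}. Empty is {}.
Constraint 1 (W != U) on D(W)={1,2,5} D(U)={1,2,4,5}: no change
Constraint 2 (Z + W = U) on D(Z)={1,2,3,4,6} D(W)={1,2,5} D(U)={1,2,4,5}: Z {1,2,3,4,6}->{1,2,3,4}; W {1,2,5}->{1,2}; U {1,2,4,5}->{2,4,5}
So after constraint 2: D(Z) = {1,2,3,4}

Answer: {1,2,3,4}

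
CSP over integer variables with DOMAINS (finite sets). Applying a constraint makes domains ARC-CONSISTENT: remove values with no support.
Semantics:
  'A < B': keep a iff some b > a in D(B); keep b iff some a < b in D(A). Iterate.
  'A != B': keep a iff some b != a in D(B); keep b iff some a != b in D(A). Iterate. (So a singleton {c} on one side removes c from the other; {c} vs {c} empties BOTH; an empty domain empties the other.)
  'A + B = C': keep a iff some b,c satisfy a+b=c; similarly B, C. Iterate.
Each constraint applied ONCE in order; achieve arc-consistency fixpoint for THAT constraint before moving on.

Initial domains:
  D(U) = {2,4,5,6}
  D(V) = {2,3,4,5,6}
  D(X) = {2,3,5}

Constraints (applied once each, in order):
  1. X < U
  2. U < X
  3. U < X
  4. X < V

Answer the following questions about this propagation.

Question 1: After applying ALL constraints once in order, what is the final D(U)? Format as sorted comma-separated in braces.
Constraint 1 (X < U) on D(X)={2,3,5} D(U)={2,4,5,6}: U {2,4,5,6}->{4,5,6}
Constraint 2 (U < X) on D(U)={4,5,6} D(X)={2,3,5}: U {4,5,6}->{4}; X {2,3,5}->{5}
Constraint 3 (U < X) on D(U)={4} D(X)={5}: no change
Constraint 4 (X < V) on D(X)={5} D(V)={2,3,4,5,6}: V {2,3,4,5,6}->{6}
So after all 4 constraints: D(U) = {4}

Answer: {4}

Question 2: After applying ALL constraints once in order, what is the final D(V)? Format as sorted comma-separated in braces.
Constraint 1 (X < U) on D(X)={2,3,5} D(U)={2,4,5,6}: U {2,4,5,6}->{4,5,6}
Constraint 2 (U < X) on D(U)={4,5,6} D(X)={2,3,5}: U {4,5,6}->{4}; X {2,3,5}->{5}
Constraint 3 (U < X) on D(U)={4} D(X)={5}: no change
Constraint 4 (X < V) on D(X)={5} D(V)={2,3,4,5,6}: V {2,3,4,5,6}->{6}
So after all 4 constraints: D(V) = {6}

Answer: {6}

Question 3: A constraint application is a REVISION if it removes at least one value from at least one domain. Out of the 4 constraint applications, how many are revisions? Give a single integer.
Constraint 1 (X < U) on D(X)={2,3,5} D(U)={2,4,5,6}: U {2,4,5,6}->{4,5,6} => REVISION
Constraint 2 (U < X) on D(U)={4,5,6} D(X)={2,3,5}: U {4,5,6}->{4}; X {2,3,5}->{5} => REVISION
Constraint 3 (U < X) on D(U)={4} D(X)={5}: no change => not a revision
Constraint 4 (X < V) on D(X)={5} D(V)={2,3,4,5,6}: V {2,3,4,5,6}->{6} => REVISION
Total revisions = 3

Answer: 3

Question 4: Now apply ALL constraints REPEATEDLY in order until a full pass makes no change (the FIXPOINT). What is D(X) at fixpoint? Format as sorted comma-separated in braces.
Answer: {}

Derivation:
pass 0 (initial): D(X)={2,3,5}
pass 1: U {2,4,5,6}->{4}; V {2,3,4,5,6}->{6}; X {2,3,5}->{5}
pass 2: U {4}->{}; V {6}->{}; X {5}->{}
pass 3: no change
Fixpoint after 3 passes: D(X) = {}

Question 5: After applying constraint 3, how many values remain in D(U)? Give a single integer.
Answer: 1

Derivation:
Constraint 1 (X < U) on D(X)={2,3,5} D(U)={2,4,5,6}: U {2,4,5,6}->{4,5,6}
Constraint 2 (U < X) on D(U)={4,5,6} D(X)={2,3,5}: U {4,5,6}->{4}; X {2,3,5}->{5}
Constraint 3 (U < X) on D(U)={4} D(X)={5}: no change
So after constraint 3: D(U)={4}, size = 1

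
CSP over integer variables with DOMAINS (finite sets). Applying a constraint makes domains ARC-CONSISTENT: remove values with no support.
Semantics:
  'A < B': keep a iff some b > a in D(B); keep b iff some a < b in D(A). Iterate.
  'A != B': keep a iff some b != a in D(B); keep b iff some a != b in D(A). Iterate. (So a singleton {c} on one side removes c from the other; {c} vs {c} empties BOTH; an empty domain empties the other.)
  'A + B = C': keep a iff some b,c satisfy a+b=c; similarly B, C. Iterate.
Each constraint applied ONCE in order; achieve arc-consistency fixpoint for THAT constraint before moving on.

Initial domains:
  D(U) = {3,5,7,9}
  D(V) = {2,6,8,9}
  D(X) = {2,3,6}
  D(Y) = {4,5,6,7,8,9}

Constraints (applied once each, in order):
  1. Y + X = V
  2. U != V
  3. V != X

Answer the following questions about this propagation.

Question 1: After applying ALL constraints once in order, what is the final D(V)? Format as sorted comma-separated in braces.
Answer: {6,8,9}

Derivation:
Constraint 1 (Y + X = V) on D(Y)={4,5,6,7,8,9} D(X)={2,3,6} D(V)={2,6,8,9}: Y {4,5,6,7,8,9}->{4,5,6,7}; X {2,3,6}->{2,3}; V {2,6,8,9}->{6,8,9}
Constraint 2 (U != V) on D(U)={3,5,7,9} D(V)={6,8,9}: no change
Constraint 3 (V != X) on D(V)={6,8,9} D(X)={2,3}: no change
So after all 3 constraints: D(V) = {6,8,9}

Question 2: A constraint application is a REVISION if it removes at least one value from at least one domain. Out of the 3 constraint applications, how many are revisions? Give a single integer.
Answer: 1

Derivation:
Constraint 1 (Y + X = V) on D(Y)={4,5,6,7,8,9} D(X)={2,3,6} D(V)={2,6,8,9}: Y {4,5,6,7,8,9}->{4,5,6,7}; X {2,3,6}->{2,3}; V {2,6,8,9}->{6,8,9} => REVISION
Constraint 2 (U != V) on D(U)={3,5,7,9} D(V)={6,8,9}: no change => not a revision
Constraint 3 (V != X) on D(V)={6,8,9} D(X)={2,3}: no change => not a revision
Total revisions = 1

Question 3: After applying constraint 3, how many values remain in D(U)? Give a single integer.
Answer: 4

Derivation:
Constraint 1 (Y + X = V) on D(Y)={4,5,6,7,8,9} D(X)={2,3,6} D(V)={2,6,8,9}: Y {4,5,6,7,8,9}->{4,5,6,7}; X {2,3,6}->{2,3}; V {2,6,8,9}->{6,8,9}
Constraint 2 (U != V) on D(U)={3,5,7,9} D(V)={6,8,9}: no change
Constraint 3 (V != X) on D(V)={6,8,9} D(X)={2,3}: no change
So after constraint 3: D(U)={3,5,7,9}, size = 4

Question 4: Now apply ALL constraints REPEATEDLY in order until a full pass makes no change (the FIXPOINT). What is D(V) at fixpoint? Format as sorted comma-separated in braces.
Answer: {6,8,9}

Derivation:
pass 0 (initial): D(V)={2,6,8,9}
pass 1: V {2,6,8,9}->{6,8,9}; X {2,3,6}->{2,3}; Y {4,5,6,7,8,9}->{4,5,6,7}
pass 2: no change
Fixpoint after 2 passes: D(V) = {6,8,9}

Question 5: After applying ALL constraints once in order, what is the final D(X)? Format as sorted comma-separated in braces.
Constraint 1 (Y + X = V) on D(Y)={4,5,6,7,8,9} D(X)={2,3,6} D(V)={2,6,8,9}: Y {4,5,6,7,8,9}->{4,5,6,7}; X {2,3,6}->{2,3}; V {2,6,8,9}->{6,8,9}
Constraint 2 (U != V) on D(U)={3,5,7,9} D(V)={6,8,9}: no change
Constraint 3 (V != X) on D(V)={6,8,9} D(X)={2,3}: no change
So after all 3 constraints: D(X) = {2,3}

Answer: {2,3}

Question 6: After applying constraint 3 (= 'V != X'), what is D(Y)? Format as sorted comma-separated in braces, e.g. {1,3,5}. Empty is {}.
Answer: {4,5,6,7}

Derivation:
Constraint 1 (Y + X = V) on D(Y)={4,5,6,7,8,9} D(X)={2,3,6} D(V)={2,6,8,9}: Y {4,5,6,7,8,9}->{4,5,6,7}; X {2,3,6}->{2,3}; V {2,6,8,9}->{6,8,9}
Constraint 2 (U != V) on D(U)={3,5,7,9} D(V)={6,8,9}: no change
Constraint 3 (V != X) on D(V)={6,8,9} D(X)={2,3}: no change
So after constraint 3: D(Y) = {4,5,6,7}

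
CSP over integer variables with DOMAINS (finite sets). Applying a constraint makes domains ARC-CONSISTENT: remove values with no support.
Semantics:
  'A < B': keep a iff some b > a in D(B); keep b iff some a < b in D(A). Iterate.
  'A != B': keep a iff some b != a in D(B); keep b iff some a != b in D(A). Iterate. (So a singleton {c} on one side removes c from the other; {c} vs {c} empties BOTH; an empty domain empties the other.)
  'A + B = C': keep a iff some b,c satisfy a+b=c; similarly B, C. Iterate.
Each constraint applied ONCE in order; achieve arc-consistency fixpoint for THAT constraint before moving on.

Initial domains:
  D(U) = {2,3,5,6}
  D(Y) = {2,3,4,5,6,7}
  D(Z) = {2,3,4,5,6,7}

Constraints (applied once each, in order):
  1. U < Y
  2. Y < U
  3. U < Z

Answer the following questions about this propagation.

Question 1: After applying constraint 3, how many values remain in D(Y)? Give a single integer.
Answer: 3

Derivation:
Constraint 1 (U < Y) on D(U)={2,3,5,6} D(Y)={2,3,4,5,6,7}: Y {2,3,4,5,6,7}->{3,4,5,6,7}
Constraint 2 (Y < U) on D(Y)={3,4,5,6,7} D(U)={2,3,5,6}: Y {3,4,5,6,7}->{3,4,5}; U {2,3,5,6}->{5,6}
Constraint 3 (U < Z) on D(U)={5,6} D(Z)={2,3,4,5,6,7}: Z {2,3,4,5,6,7}->{6,7}
So after constraint 3: D(Y)={3,4,5}, size = 3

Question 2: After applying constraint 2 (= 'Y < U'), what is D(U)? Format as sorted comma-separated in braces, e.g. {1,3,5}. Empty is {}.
Answer: {5,6}

Derivation:
Constraint 1 (U < Y) on D(U)={2,3,5,6} D(Y)={2,3,4,5,6,7}: Y {2,3,4,5,6,7}->{3,4,5,6,7}
Constraint 2 (Y < U) on D(Y)={3,4,5,6,7} D(U)={2,3,5,6}: Y {3,4,5,6,7}->{3,4,5}; U {2,3,5,6}->{5,6}
So after constraint 2: D(U) = {5,6}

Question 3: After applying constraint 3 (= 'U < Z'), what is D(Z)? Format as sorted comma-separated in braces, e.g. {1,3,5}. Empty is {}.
Constraint 1 (U < Y) on D(U)={2,3,5,6} D(Y)={2,3,4,5,6,7}: Y {2,3,4,5,6,7}->{3,4,5,6,7}
Constraint 2 (Y < U) on D(Y)={3,4,5,6,7} D(U)={2,3,5,6}: Y {3,4,5,6,7}->{3,4,5}; U {2,3,5,6}->{5,6}
Constraint 3 (U < Z) on D(U)={5,6} D(Z)={2,3,4,5,6,7}: Z {2,3,4,5,6,7}->{6,7}
So after constraint 3: D(Z) = {6,7}

Answer: {6,7}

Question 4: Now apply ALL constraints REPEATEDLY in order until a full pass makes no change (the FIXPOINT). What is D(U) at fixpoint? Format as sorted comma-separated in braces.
Answer: {}

Derivation:
pass 0 (initial): D(U)={2,3,5,6}
pass 1: U {2,3,5,6}->{5,6}; Y {2,3,4,5,6,7}->{3,4,5}; Z {2,3,4,5,6,7}->{6,7}
pass 2: U {5,6}->{}; Y {3,4,5}->{}; Z {6,7}->{}
pass 3: no change
Fixpoint after 3 passes: D(U) = {}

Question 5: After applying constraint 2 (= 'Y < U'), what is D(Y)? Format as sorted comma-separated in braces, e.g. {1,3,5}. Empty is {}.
Constraint 1 (U < Y) on D(U)={2,3,5,6} D(Y)={2,3,4,5,6,7}: Y {2,3,4,5,6,7}->{3,4,5,6,7}
Constraint 2 (Y < U) on D(Y)={3,4,5,6,7} D(U)={2,3,5,6}: Y {3,4,5,6,7}->{3,4,5}; U {2,3,5,6}->{5,6}
So after constraint 2: D(Y) = {3,4,5}

Answer: {3,4,5}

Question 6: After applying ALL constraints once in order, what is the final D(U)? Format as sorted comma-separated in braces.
Answer: {5,6}

Derivation:
Constraint 1 (U < Y) on D(U)={2,3,5,6} D(Y)={2,3,4,5,6,7}: Y {2,3,4,5,6,7}->{3,4,5,6,7}
Constraint 2 (Y < U) on D(Y)={3,4,5,6,7} D(U)={2,3,5,6}: Y {3,4,5,6,7}->{3,4,5}; U {2,3,5,6}->{5,6}
Constraint 3 (U < Z) on D(U)={5,6} D(Z)={2,3,4,5,6,7}: Z {2,3,4,5,6,7}->{6,7}
So after all 3 constraints: D(U) = {5,6}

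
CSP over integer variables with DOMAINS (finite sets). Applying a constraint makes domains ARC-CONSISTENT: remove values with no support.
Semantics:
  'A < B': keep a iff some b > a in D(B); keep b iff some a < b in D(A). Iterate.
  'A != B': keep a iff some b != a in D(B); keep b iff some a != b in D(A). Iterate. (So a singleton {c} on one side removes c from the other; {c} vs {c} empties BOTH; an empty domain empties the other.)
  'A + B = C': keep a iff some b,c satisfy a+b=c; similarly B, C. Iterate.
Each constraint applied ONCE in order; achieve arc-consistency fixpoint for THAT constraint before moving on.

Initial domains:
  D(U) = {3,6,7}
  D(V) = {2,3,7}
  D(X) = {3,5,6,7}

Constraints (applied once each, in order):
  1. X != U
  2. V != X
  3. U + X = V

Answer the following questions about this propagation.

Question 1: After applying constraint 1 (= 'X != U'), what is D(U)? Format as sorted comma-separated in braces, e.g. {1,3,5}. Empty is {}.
Answer: {3,6,7}

Derivation:
Constraint 1 (X != U) on D(X)={3,5,6,7} D(U)={3,6,7}: no change
So after constraint 1: D(U) = {3,6,7}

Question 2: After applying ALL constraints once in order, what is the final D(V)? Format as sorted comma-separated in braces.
Answer: {}

Derivation:
Constraint 1 (X != U) on D(X)={3,5,6,7} D(U)={3,6,7}: no change
Constraint 2 (V != X) on D(V)={2,3,7} D(X)={3,5,6,7}: no change
Constraint 3 (U + X = V) on D(U)={3,6,7} D(X)={3,5,6,7} D(V)={2,3,7}: U {3,6,7}->{}; X {3,5,6,7}->{}; V {2,3,7}->{}
So after all 3 constraints: D(V) = {}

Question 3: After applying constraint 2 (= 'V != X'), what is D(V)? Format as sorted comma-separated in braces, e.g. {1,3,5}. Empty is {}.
Constraint 1 (X != U) on D(X)={3,5,6,7} D(U)={3,6,7}: no change
Constraint 2 (V != X) on D(V)={2,3,7} D(X)={3,5,6,7}: no change
So after constraint 2: D(V) = {2,3,7}

Answer: {2,3,7}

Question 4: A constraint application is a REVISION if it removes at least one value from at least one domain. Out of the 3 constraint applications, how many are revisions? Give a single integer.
Constraint 1 (X != U) on D(X)={3,5,6,7} D(U)={3,6,7}: no change => not a revision
Constraint 2 (V != X) on D(V)={2,3,7} D(X)={3,5,6,7}: no change => not a revision
Constraint 3 (U + X = V) on D(U)={3,6,7} D(X)={3,5,6,7} D(V)={2,3,7}: U {3,6,7}->{}; X {3,5,6,7}->{}; V {2,3,7}->{} => REVISION
Total revisions = 1

Answer: 1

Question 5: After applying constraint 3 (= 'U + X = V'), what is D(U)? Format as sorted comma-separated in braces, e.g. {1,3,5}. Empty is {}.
Answer: {}

Derivation:
Constraint 1 (X != U) on D(X)={3,5,6,7} D(U)={3,6,7}: no change
Constraint 2 (V != X) on D(V)={2,3,7} D(X)={3,5,6,7}: no change
Constraint 3 (U + X = V) on D(U)={3,6,7} D(X)={3,5,6,7} D(V)={2,3,7}: U {3,6,7}->{}; X {3,5,6,7}->{}; V {2,3,7}->{}
So after constraint 3: D(U) = {}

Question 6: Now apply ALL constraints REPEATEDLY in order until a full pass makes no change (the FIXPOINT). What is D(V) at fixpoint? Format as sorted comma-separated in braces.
Answer: {}

Derivation:
pass 0 (initial): D(V)={2,3,7}
pass 1: U {3,6,7}->{}; V {2,3,7}->{}; X {3,5,6,7}->{}
pass 2: no change
Fixpoint after 2 passes: D(V) = {}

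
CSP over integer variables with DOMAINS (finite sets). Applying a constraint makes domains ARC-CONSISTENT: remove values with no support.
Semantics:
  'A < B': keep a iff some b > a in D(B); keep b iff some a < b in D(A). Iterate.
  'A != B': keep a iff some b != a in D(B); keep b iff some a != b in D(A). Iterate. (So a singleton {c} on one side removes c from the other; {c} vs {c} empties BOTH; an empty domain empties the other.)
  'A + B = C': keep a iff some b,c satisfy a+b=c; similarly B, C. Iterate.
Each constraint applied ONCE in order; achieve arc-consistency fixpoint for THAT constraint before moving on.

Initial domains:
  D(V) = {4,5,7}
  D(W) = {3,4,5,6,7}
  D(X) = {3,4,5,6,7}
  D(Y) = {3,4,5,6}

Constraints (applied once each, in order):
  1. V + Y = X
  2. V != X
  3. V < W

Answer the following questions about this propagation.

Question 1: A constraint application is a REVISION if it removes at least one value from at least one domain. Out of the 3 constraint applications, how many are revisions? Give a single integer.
Constraint 1 (V + Y = X) on D(V)={4,5,7} D(Y)={3,4,5,6} D(X)={3,4,5,6,7}: V {4,5,7}->{4}; Y {3,4,5,6}->{3}; X {3,4,5,6,7}->{7} => REVISION
Constraint 2 (V != X) on D(V)={4} D(X)={7}: no change => not a revision
Constraint 3 (V < W) on D(V)={4} D(W)={3,4,5,6,7}: W {3,4,5,6,7}->{5,6,7} => REVISION
Total revisions = 2

Answer: 2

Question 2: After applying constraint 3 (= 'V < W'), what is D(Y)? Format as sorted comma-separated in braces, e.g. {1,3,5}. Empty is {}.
Constraint 1 (V + Y = X) on D(V)={4,5,7} D(Y)={3,4,5,6} D(X)={3,4,5,6,7}: V {4,5,7}->{4}; Y {3,4,5,6}->{3}; X {3,4,5,6,7}->{7}
Constraint 2 (V != X) on D(V)={4} D(X)={7}: no change
Constraint 3 (V < W) on D(V)={4} D(W)={3,4,5,6,7}: W {3,4,5,6,7}->{5,6,7}
So after constraint 3: D(Y) = {3}

Answer: {3}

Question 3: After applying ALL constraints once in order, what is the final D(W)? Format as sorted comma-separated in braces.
Answer: {5,6,7}

Derivation:
Constraint 1 (V + Y = X) on D(V)={4,5,7} D(Y)={3,4,5,6} D(X)={3,4,5,6,7}: V {4,5,7}->{4}; Y {3,4,5,6}->{3}; X {3,4,5,6,7}->{7}
Constraint 2 (V != X) on D(V)={4} D(X)={7}: no change
Constraint 3 (V < W) on D(V)={4} D(W)={3,4,5,6,7}: W {3,4,5,6,7}->{5,6,7}
So after all 3 constraints: D(W) = {5,6,7}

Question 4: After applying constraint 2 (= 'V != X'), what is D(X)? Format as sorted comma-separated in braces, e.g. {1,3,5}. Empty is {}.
Constraint 1 (V + Y = X) on D(V)={4,5,7} D(Y)={3,4,5,6} D(X)={3,4,5,6,7}: V {4,5,7}->{4}; Y {3,4,5,6}->{3}; X {3,4,5,6,7}->{7}
Constraint 2 (V != X) on D(V)={4} D(X)={7}: no change
So after constraint 2: D(X) = {7}

Answer: {7}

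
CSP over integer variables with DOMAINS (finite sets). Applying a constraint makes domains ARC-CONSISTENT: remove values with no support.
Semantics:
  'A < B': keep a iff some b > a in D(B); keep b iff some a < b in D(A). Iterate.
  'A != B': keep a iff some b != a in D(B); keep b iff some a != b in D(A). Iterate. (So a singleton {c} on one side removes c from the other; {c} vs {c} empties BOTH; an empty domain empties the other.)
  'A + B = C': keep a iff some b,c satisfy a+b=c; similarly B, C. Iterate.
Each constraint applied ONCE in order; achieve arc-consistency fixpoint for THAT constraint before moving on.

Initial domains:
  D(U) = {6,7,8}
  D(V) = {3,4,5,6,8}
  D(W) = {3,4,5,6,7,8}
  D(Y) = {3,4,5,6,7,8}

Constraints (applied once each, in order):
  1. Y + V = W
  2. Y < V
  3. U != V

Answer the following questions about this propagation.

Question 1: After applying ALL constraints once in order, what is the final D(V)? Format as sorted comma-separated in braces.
Constraint 1 (Y + V = W) on D(Y)={3,4,5,6,7,8} D(V)={3,4,5,6,8} D(W)={3,4,5,6,7,8}: Y {3,4,5,6,7,8}->{3,4,5}; V {3,4,5,6,8}->{3,4,5}; W {3,4,5,6,7,8}->{6,7,8}
Constraint 2 (Y < V) on D(Y)={3,4,5} D(V)={3,4,5}: Y {3,4,5}->{3,4}; V {3,4,5}->{4,5}
Constraint 3 (U != V) on D(U)={6,7,8} D(V)={4,5}: no change
So after all 3 constraints: D(V) = {4,5}

Answer: {4,5}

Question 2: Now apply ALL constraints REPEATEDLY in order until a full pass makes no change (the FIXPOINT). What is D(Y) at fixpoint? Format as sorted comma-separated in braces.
pass 0 (initial): D(Y)={3,4,5,6,7,8}
pass 1: V {3,4,5,6,8}->{4,5}; W {3,4,5,6,7,8}->{6,7,8}; Y {3,4,5,6,7,8}->{3,4}
pass 2: W {6,7,8}->{7,8}
pass 3: no change
Fixpoint after 3 passes: D(Y) = {3,4}

Answer: {3,4}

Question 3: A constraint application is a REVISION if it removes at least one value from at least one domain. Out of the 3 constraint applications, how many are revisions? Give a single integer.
Answer: 2

Derivation:
Constraint 1 (Y + V = W) on D(Y)={3,4,5,6,7,8} D(V)={3,4,5,6,8} D(W)={3,4,5,6,7,8}: Y {3,4,5,6,7,8}->{3,4,5}; V {3,4,5,6,8}->{3,4,5}; W {3,4,5,6,7,8}->{6,7,8} => REVISION
Constraint 2 (Y < V) on D(Y)={3,4,5} D(V)={3,4,5}: Y {3,4,5}->{3,4}; V {3,4,5}->{4,5} => REVISION
Constraint 3 (U != V) on D(U)={6,7,8} D(V)={4,5}: no change => not a revision
Total revisions = 2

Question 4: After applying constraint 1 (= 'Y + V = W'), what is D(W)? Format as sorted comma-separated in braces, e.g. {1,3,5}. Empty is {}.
Constraint 1 (Y + V = W) on D(Y)={3,4,5,6,7,8} D(V)={3,4,5,6,8} D(W)={3,4,5,6,7,8}: Y {3,4,5,6,7,8}->{3,4,5}; V {3,4,5,6,8}->{3,4,5}; W {3,4,5,6,7,8}->{6,7,8}
So after constraint 1: D(W) = {6,7,8}

Answer: {6,7,8}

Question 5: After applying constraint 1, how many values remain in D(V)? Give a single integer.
Answer: 3

Derivation:
Constraint 1 (Y + V = W) on D(Y)={3,4,5,6,7,8} D(V)={3,4,5,6,8} D(W)={3,4,5,6,7,8}: Y {3,4,5,6,7,8}->{3,4,5}; V {3,4,5,6,8}->{3,4,5}; W {3,4,5,6,7,8}->{6,7,8}
So after constraint 1: D(V)={3,4,5}, size = 3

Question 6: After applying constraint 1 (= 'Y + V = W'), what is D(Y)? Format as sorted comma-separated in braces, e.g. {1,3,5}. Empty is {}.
Constraint 1 (Y + V = W) on D(Y)={3,4,5,6,7,8} D(V)={3,4,5,6,8} D(W)={3,4,5,6,7,8}: Y {3,4,5,6,7,8}->{3,4,5}; V {3,4,5,6,8}->{3,4,5}; W {3,4,5,6,7,8}->{6,7,8}
So after constraint 1: D(Y) = {3,4,5}

Answer: {3,4,5}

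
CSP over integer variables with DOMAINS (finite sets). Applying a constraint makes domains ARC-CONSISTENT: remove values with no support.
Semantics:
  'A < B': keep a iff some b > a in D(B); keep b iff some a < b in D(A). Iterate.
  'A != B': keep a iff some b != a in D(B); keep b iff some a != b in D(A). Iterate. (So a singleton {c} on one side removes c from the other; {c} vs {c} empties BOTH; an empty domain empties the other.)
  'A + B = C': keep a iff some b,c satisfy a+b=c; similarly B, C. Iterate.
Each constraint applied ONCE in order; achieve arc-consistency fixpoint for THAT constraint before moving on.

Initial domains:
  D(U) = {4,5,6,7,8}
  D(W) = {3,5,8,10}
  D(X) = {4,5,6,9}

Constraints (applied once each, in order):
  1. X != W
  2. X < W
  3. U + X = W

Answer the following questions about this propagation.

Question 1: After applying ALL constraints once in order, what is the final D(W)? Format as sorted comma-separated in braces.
Answer: {8,10}

Derivation:
Constraint 1 (X != W) on D(X)={4,5,6,9} D(W)={3,5,8,10}: no change
Constraint 2 (X < W) on D(X)={4,5,6,9} D(W)={3,5,8,10}: W {3,5,8,10}->{5,8,10}
Constraint 3 (U + X = W) on D(U)={4,5,6,7,8} D(X)={4,5,6,9} D(W)={5,8,10}: U {4,5,6,7,8}->{4,5,6}; X {4,5,6,9}->{4,5,6}; W {5,8,10}->{8,10}
So after all 3 constraints: D(W) = {8,10}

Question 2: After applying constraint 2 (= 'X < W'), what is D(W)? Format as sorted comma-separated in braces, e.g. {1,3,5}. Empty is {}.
Constraint 1 (X != W) on D(X)={4,5,6,9} D(W)={3,5,8,10}: no change
Constraint 2 (X < W) on D(X)={4,5,6,9} D(W)={3,5,8,10}: W {3,5,8,10}->{5,8,10}
So after constraint 2: D(W) = {5,8,10}

Answer: {5,8,10}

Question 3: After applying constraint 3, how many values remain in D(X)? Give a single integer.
Answer: 3

Derivation:
Constraint 1 (X != W) on D(X)={4,5,6,9} D(W)={3,5,8,10}: no change
Constraint 2 (X < W) on D(X)={4,5,6,9} D(W)={3,5,8,10}: W {3,5,8,10}->{5,8,10}
Constraint 3 (U + X = W) on D(U)={4,5,6,7,8} D(X)={4,5,6,9} D(W)={5,8,10}: U {4,5,6,7,8}->{4,5,6}; X {4,5,6,9}->{4,5,6}; W {5,8,10}->{8,10}
So after constraint 3: D(X)={4,5,6}, size = 3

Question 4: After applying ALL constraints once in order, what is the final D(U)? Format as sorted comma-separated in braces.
Answer: {4,5,6}

Derivation:
Constraint 1 (X != W) on D(X)={4,5,6,9} D(W)={3,5,8,10}: no change
Constraint 2 (X < W) on D(X)={4,5,6,9} D(W)={3,5,8,10}: W {3,5,8,10}->{5,8,10}
Constraint 3 (U + X = W) on D(U)={4,5,6,7,8} D(X)={4,5,6,9} D(W)={5,8,10}: U {4,5,6,7,8}->{4,5,6}; X {4,5,6,9}->{4,5,6}; W {5,8,10}->{8,10}
So after all 3 constraints: D(U) = {4,5,6}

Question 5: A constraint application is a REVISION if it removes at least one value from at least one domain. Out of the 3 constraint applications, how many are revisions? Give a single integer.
Answer: 2

Derivation:
Constraint 1 (X != W) on D(X)={4,5,6,9} D(W)={3,5,8,10}: no change => not a revision
Constraint 2 (X < W) on D(X)={4,5,6,9} D(W)={3,5,8,10}: W {3,5,8,10}->{5,8,10} => REVISION
Constraint 3 (U + X = W) on D(U)={4,5,6,7,8} D(X)={4,5,6,9} D(W)={5,8,10}: U {4,5,6,7,8}->{4,5,6}; X {4,5,6,9}->{4,5,6}; W {5,8,10}->{8,10} => REVISION
Total revisions = 2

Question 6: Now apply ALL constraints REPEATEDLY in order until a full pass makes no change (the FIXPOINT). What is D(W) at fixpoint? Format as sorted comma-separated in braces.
Answer: {8,10}

Derivation:
pass 0 (initial): D(W)={3,5,8,10}
pass 1: U {4,5,6,7,8}->{4,5,6}; W {3,5,8,10}->{8,10}; X {4,5,6,9}->{4,5,6}
pass 2: no change
Fixpoint after 2 passes: D(W) = {8,10}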